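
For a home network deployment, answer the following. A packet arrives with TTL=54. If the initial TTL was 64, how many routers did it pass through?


Given: initial TTL = 64, received TTL = 54
Hops = initial TTL - received TTL
Hops = 64 - 54 = 10

10


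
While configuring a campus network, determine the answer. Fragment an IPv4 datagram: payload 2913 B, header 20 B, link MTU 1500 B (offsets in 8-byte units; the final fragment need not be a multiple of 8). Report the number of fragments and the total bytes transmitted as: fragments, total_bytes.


Max data per non-final fragment = floor((MTU - header)/8)*8 = floor((1500 - 20)/8)*8 = floor(1480/8)*8 = 1480 B
Final fragment needs no 8-byte alignment: it can carry up to MTU - header = 1480 B
Non-final fragments needed = ceil((payload - 1480) / 1480) = ceil(1433/1480) = ceil(0.9682) = 1
Number of fragments = 1 + 1 = 2
Fragment sizes (data): 1 * 1480 B + 1433 B (last, 1433 <= 1480 OK)
Total bytes sent = payload + n_frags * header = 2913 + 2*20 = 2913 + 40 = 2953 B

2, 2953


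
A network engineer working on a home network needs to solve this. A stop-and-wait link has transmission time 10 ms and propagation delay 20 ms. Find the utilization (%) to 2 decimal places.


Given: Ttrans = 10 ms, Tprop = 20 ms
RTT = 2 * Tprop = 2 * 20 = 40 ms
U = Ttrans / (Ttrans + RTT)
U = 10 / (10 + 40)
U = 10 / 50 = 0.2
U% = 20.00%

20.00


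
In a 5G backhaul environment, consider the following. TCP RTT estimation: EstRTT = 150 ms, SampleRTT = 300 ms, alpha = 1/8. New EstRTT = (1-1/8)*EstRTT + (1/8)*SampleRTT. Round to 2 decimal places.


Given: EstRTT = 150 ms, SampleRTT = 300 ms, alpha = 1/8
New EstRTT = (1 - alpha) * EstRTT + alpha * SampleRTT
(7/8) * 150 = 131.25
(1/8) * 300 = 37.5
New EstRTT = 131.25 + 37.5 = 168.75 ms -> 168.75 ms (2 dp)

168.75


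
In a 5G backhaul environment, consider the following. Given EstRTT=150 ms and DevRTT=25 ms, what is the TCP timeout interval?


Given: EstRTT = 150 ms, DevRTT = 25 ms
Timeout = EstRTT + 4 * DevRTT
4 * DevRTT = 4 * 25 = 100
Timeout = 150 + 100 = 250 ms

250


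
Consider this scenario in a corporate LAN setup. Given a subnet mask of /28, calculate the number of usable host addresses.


Given: subnet mask /28
Host bits = 32 - 28 = 4
Total addresses = 2^4 = 16
Usable hosts = 16 - 2 (network + broadcast) = 14

14


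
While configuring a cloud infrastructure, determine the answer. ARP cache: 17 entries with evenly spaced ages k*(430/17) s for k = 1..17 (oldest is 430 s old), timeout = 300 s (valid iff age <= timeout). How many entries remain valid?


Ages are k * 430/17 s for k = 1..17 (spacing = 25.2941 s).
Entry k is valid iff k * 430/17 <= 300 iff k <= 17 * 300 / 430 = 11.8605
n_valid = floor(11.8605) = 11
(n_stale = 17 - 11 = 6)

11


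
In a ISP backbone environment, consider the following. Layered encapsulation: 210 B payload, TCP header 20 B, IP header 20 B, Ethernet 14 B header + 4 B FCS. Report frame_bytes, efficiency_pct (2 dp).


TCP segment = 210 + 20 = 230 B
IP packet = 230 + 20 = 250 B
Ethernet frame = 250 + 14 + 4 = 268 B
Efficiency = app / frame = 210 / 268 = 0.783582 = 78.3582% -> 78.36% (2 dp)

268, 78.36


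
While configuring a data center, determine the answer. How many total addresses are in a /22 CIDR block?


Given: CIDR prefix /22
Host bits = 32 - 22 = 10
Total addresses = 2^10 = 1024

1024


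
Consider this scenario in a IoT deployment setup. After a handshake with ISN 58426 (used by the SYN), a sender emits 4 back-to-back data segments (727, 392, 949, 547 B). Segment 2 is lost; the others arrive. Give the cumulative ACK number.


SYN uses sequence number 58426; first data byte = ISN + 1 = 58427.
Segment 1: SEQ = 58427, len = 727 B, covers [58427, 59153]
Segment 2: SEQ = 59154, len = 392 B, covers [59154, 59545] [LOST]
Segment 3: SEQ = 59546, len = 949 B, covers [59546, 60494]
Segment 4: SEQ = 60495, len = 547 B, covers [60495, 61041]
In-order data received: bytes [58427, 59153] (segments 1..1).
Segment 2 missing -> gap begins at byte 59154; later segments buffered out of order.
Cumulative ACK = next expected in-order byte = 58427 + 727 = 59154

59154


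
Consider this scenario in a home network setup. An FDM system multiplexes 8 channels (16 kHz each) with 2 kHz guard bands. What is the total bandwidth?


Given: 8 channels, 16 kHz each, guard = 2 kHz
Channel bandwidth = 8 * 16 = 128 kHz
Guard bands = 7 gaps * 2 kHz = 14 kHz
Total = 128 + 14 = 142 kHz

142


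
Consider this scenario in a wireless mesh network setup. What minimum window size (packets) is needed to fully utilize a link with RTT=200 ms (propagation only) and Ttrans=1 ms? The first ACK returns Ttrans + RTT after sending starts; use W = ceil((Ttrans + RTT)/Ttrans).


Given: Ttrans = 1 ms, RTT = 200 ms (= 2 * Tprop, Tprop = 100 ms)
Time until first ACK returns = Ttrans + RTT = 1 + 200 = 201 ms
Need W * Ttrans >= Ttrans + RTT  ->  W >= (Ttrans + RTT) / Ttrans
(Ttrans + RTT) / Ttrans = 201 / 1 = 201
W_min = ceil(201) = 201

201


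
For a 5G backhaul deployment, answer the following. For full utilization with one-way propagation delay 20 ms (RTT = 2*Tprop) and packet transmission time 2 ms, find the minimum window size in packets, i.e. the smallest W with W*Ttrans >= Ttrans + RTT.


Given: Ttrans = 2 ms, RTT = 40 ms (= 2 * Tprop, Tprop = 20 ms)
Time until first ACK returns = Ttrans + RTT = 2 + 40 = 42 ms
Need W * Ttrans >= Ttrans + RTT  ->  W >= (Ttrans + RTT) / Ttrans
(Ttrans + RTT) / Ttrans = 42 / 2 = 21
W_min = ceil(21) = 21

21


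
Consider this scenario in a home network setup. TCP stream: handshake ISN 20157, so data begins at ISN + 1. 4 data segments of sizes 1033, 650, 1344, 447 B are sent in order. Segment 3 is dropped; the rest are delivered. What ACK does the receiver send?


SYN uses sequence number 20157; first data byte = ISN + 1 = 20158.
Segment 1: SEQ = 20158, len = 1033 B, covers [20158, 21190]
Segment 2: SEQ = 21191, len = 650 B, covers [21191, 21840]
Segment 3: SEQ = 21841, len = 1344 B, covers [21841, 23184] [LOST]
Segment 4: SEQ = 23185, len = 447 B, covers [23185, 23631]
In-order data received: bytes [20158, 21840] (segments 1..2).
Segment 3 missing -> gap begins at byte 21841; later segments buffered out of order.
Cumulative ACK = next expected in-order byte = 20158 + 1033 + 650 = 21841

21841


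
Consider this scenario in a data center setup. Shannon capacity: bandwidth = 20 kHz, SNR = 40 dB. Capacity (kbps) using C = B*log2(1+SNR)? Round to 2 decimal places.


Given: B = 20 kHz, SNR = 40 dB
SNR linear = 10^(40/10) = 10000
1 + SNR = 10001
log2(10001) = 13.2878566418
C = 20 * 1000 * 13.2878566418 = 265757.1328 bps
C = 265.757133 kbps -> 265.76 kbps (2 dp)

265.76


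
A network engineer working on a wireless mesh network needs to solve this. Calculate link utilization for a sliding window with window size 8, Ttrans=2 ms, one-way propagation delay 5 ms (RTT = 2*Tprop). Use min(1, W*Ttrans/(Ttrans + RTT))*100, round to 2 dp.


Given: W = 8, Ttrans = 2 ms, RTT = 10 ms (= 2 * Tprop, Tprop = 5 ms)
Cycle time = Ttrans + RTT = 2 + 10 = 12 ms (first packet sent until its ACK returns)
W * Ttrans = 8 * 2 = 16 ms of sending per cycle
W * Ttrans / (Ttrans + RTT) = 16 / 12 = 1.333333
U = min(1, 1.333333) = 1.000000
U% = 100.00%

100.00


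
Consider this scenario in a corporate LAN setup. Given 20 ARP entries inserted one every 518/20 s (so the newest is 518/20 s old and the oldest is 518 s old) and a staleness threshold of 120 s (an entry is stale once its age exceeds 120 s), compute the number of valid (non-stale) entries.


Ages are k * 518/20 s for k = 1..20 (spacing = 25.9000 s).
Entry k is valid iff k * 518/20 <= 120 iff k <= 20 * 120 / 518 = 4.6332
n_valid = floor(4.6332) = 4
(n_stale = 20 - 4 = 16)

4


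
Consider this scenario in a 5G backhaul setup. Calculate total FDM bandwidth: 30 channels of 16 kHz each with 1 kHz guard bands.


Given: 30 channels, 16 kHz each, guard = 1 kHz
Channel bandwidth = 30 * 16 = 480 kHz
Guard bands = 29 gaps * 1 kHz = 29 kHz
Total = 480 + 29 = 509 kHz

509


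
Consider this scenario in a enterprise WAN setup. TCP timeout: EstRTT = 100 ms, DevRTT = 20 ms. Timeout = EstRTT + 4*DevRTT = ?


Given: EstRTT = 100 ms, DevRTT = 20 ms
Timeout = EstRTT + 4 * DevRTT
4 * DevRTT = 4 * 20 = 80
Timeout = 100 + 80 = 180 ms

180


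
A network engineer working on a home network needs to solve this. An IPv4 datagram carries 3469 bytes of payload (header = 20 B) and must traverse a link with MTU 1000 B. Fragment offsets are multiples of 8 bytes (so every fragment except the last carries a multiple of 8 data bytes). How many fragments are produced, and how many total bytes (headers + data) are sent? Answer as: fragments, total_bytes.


Max data per non-final fragment = floor((MTU - header)/8)*8 = floor((1000 - 20)/8)*8 = floor(980/8)*8 = 976 B
Final fragment needs no 8-byte alignment: it can carry up to MTU - header = 980 B
Non-final fragments needed = ceil((payload - 980) / 976) = ceil(2489/976) = ceil(2.5502) = 3
Number of fragments = 3 + 1 = 4
Fragment sizes (data): 3 * 976 B + 541 B (last, 541 <= 980 OK)
Total bytes sent = payload + n_frags * header = 3469 + 4*20 = 3469 + 80 = 3549 B

4, 3549


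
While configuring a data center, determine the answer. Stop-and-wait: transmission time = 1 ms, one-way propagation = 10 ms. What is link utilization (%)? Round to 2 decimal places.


Given: Ttrans = 1 ms, Tprop = 10 ms
RTT = 2 * Tprop = 2 * 10 = 20 ms
U = Ttrans / (Ttrans + RTT)
U = 1 / (1 + 20)
U = 1 / 21 = 0.047619
U% = 4.76%

4.76


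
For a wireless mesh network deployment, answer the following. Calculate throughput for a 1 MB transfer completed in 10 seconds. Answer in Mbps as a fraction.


Given: file = 1 MB, time = 10 s
File in Mb = 1 * 8 = 8 Mb
Throughput = 8 / 10 Mbps
Throughput = 4/5 Mbps

4/5


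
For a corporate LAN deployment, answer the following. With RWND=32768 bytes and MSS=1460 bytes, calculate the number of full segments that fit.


Given: RWND = 32768 bytes, MSS = 1460 bytes
Full segments = floor(RWND / MSS)
Full segments = floor(32768 / 1460)
Full segments = floor(22.4438) = 22

22


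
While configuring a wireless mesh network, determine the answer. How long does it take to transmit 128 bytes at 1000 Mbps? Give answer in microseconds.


Given: packet = 128 bytes, bandwidth = 1000 Mbps
Packet in bits = 128 * 8 = 1024 bits
Bandwidth = 1000 * 10^6 = 1000000000 bps
Time = 1024 / 1000000000 seconds
Time in us = 1024 * 10^6 / 1000000000 = 1.024

1.024


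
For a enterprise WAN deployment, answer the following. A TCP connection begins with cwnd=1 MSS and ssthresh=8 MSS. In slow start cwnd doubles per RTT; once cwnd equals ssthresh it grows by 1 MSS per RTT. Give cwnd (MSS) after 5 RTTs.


RTT 0: cwnd = 1 MSS (initial)
RTT 1: cwnd = 2 MSS (slow start, doubled)
RTT 2: cwnd = 4 MSS (slow start, doubled)
RTT 3: cwnd = 8 MSS (slow start, doubled)
RTT 4: cwnd = 9 MSS (congestion avoidance, +1)
RTT 5: cwnd = 10 MSS (congestion avoidance, +1)

10


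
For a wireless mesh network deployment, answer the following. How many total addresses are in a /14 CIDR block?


Given: CIDR prefix /14
Host bits = 32 - 14 = 18
Total addresses = 2^18 = 262144

262144


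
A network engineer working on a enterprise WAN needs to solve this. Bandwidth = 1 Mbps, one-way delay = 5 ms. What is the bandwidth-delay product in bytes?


Given: bandwidth = 1 Mbps, delay = 5 ms
BDP in bits = 1 * 10^6 * 5 / 1000
BDP in bits = 5000
BDP in bytes = 5000 / 8 = 625

625


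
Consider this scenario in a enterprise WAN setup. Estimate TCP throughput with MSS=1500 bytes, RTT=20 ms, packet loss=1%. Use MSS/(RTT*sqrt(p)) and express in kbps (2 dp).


Given: MSS = 1500 bytes, RTT = 20 ms, loss = 1%
RTT in seconds = 20 / 1000 = 0.02
Loss rate = 1% = 0.01
sqrt(loss) = sqrt(0.01) = 0.1
Throughput (bytes/s) = 1500 / (0.02 * 0.1) = 750000.0000
Throughput (kbps) = 750000.0000 * 8 / 1000 = 6000.000000 -> 6000.00 kbps (2 dp)

6000.00


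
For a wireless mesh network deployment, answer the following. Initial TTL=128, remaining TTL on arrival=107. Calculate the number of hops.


Given: initial TTL = 128, received TTL = 107
Hops = initial TTL - received TTL
Hops = 128 - 107 = 21

21


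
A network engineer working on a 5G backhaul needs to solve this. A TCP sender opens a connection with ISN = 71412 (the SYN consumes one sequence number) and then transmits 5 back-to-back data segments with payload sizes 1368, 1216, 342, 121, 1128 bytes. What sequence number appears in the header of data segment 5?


The SYN occupies sequence number ISN = 71412, so the first data byte is ISN + 1 = 71413.
SEQ of data segment i = (ISN + 1) + sum of payload sizes of segments 1..i-1.
Segment 1: SEQ = 71413, payload = 1368 bytes
Segment 2: SEQ = 72781, payload = 1216 bytes
Segment 3: SEQ = 73997, payload = 342 bytes
Segment 4: SEQ = 74339, payload = 121 bytes
Segment 5: SEQ = 74460, payload = 1128 bytes
SEQ of segment 5 = 71413 + 1368 + 1216 + 342 + 121 = 74460

74460


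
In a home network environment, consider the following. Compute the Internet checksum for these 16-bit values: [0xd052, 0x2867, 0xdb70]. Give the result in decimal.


Given words: [0xd052, 0x2867, 0xdb70]
Step 1: Sum all words
Raw sum = 53330 + 10343 + 56176 = 119849
Step 2: Fold carry: (54313 + 1) = 54314
One's complement = ~54314 & 0xFFFF = 11221

11221


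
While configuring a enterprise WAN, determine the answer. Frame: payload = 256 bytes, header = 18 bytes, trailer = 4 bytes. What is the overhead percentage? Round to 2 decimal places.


Given: payload = 256 B, header = 18 B, trailer = 4 B
Overhead bytes = header + trailer = 18 + 4 = 22
Total frame = payload + overhead = 256 + 22 = 278
Overhead % = 22 / 278 * 100 = 7.9137% -> 7.91% (2 dp)

7.91


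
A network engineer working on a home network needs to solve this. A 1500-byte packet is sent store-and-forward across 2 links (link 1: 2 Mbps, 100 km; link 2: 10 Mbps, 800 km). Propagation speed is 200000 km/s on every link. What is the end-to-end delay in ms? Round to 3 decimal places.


Packet = 1500 bytes = 12000 bits. Store-and-forward: sum (t_trans + t_prop) per link.
Link 1: t_trans = 12000/(2*10^6) s = 6.0000 ms; t_prop = 100/200000 s = 0.5000 ms; subtotal = 6.5000 ms
Link 2: t_trans = 12000/(10*10^6) s = 1.2000 ms; t_prop = 800/200000 s = 4.0000 ms; subtotal = 5.2000 ms
End-to-end = 6.5000 + 5.2000 = 11.7000 ms -> 11.700 ms (3 dp)

11.700


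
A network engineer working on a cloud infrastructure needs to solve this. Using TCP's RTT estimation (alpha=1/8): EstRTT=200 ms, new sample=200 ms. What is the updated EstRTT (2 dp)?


Given: EstRTT = 200 ms, SampleRTT = 200 ms, alpha = 1/8
New EstRTT = (1 - alpha) * EstRTT + alpha * SampleRTT
(7/8) * 200 = 175
(1/8) * 200 = 25
New EstRTT = 175 + 25 = 200 ms -> 200.00 ms (2 dp)

200.00


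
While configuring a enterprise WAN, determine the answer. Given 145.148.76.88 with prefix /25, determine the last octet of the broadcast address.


Given: IP = 145.148.76.88, prefix = /25
Host bits = 32 - 25 = 7
Network last octet = 88 AND mask = 0
Host part size = 2^7 - 1 = 127
Broadcast last octet = 0 OR 127 = 127

127


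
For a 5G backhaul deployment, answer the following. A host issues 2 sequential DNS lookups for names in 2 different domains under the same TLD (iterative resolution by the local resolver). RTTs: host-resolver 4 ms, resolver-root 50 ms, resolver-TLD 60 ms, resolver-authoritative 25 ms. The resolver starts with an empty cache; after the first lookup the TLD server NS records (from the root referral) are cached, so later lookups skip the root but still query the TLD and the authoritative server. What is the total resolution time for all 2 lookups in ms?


Lookup 1 (cold cache): local + root + TLD + auth = 4 + 50 + 60 + 25 = 139 ms
Lookups 2..2 (TLD NS cached -> skip root; new domain -> still ask TLD and auth): local + TLD + auth = 4 + 60 + 25 = 89 ms each
Remaining 1 lookups: 1 * 89 = 89 ms
Total = 139 + 89 = 228 ms

228


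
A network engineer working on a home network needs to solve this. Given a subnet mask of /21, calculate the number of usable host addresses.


Given: subnet mask /21
Host bits = 32 - 21 = 11
Total addresses = 2^11 = 2048
Usable hosts = 2048 - 2 (network + broadcast) = 2046

2046


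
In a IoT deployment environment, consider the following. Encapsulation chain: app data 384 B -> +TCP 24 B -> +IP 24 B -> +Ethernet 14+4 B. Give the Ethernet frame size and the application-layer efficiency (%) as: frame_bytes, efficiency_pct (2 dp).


TCP segment = 384 + 24 = 408 B
IP packet = 408 + 24 = 432 B
Ethernet frame = 432 + 14 + 4 = 450 B
Efficiency = app / frame = 384 / 450 = 0.853333 = 85.3333% -> 85.33% (2 dp)

450, 85.33


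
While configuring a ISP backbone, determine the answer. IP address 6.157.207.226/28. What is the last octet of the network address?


Given: IP = 6.157.207.226, prefix = /28
Subnet mask = 255.255.255.240
Last octet of IP: 226
Last octet of mask: 240
Network last octet = 226 AND 240 = 224

224


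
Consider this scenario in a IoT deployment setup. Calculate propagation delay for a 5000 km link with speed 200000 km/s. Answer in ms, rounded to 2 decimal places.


Given: distance = 5000 km, speed = 200000 km/s
Delay = distance / speed = 5000 / 200000 seconds
Delay in ms = 5000 * 1000 / 200000
Delay = 25.0000 ms
Rounded to 2 dp = 25.00 ms

25.00


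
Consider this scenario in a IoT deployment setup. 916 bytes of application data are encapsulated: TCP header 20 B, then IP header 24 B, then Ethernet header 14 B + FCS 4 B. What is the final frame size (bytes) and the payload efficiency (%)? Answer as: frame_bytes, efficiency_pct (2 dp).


TCP segment = 916 + 20 = 936 B
IP packet = 936 + 24 = 960 B
Ethernet frame = 960 + 14 + 4 = 978 B
Efficiency = app / frame = 916 / 978 = 0.936605 = 93.6605% -> 93.66% (2 dp)

978, 93.66


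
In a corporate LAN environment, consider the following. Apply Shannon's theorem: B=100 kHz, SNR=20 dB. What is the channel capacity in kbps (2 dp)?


Given: B = 100 kHz, SNR = 20 dB
SNR linear = 10^(20/10) = 100
1 + SNR = 101
log2(101) = 6.6582114828
C = 100 * 1000 * 6.6582114828 = 665821.1483 bps
C = 665.821148 kbps -> 665.82 kbps (2 dp)

665.82


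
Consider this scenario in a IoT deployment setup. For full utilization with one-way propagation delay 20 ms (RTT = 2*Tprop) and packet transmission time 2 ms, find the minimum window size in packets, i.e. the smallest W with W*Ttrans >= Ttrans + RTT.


Given: Ttrans = 2 ms, RTT = 40 ms (= 2 * Tprop, Tprop = 20 ms)
Time until first ACK returns = Ttrans + RTT = 2 + 40 = 42 ms
Need W * Ttrans >= Ttrans + RTT  ->  W >= (Ttrans + RTT) / Ttrans
(Ttrans + RTT) / Ttrans = 42 / 2 = 21
W_min = ceil(21) = 21

21


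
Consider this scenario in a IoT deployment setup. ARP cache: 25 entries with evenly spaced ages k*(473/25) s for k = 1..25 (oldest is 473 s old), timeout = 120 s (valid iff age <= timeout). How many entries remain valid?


Ages are k * 473/25 s for k = 1..25 (spacing = 18.9200 s).
Entry k is valid iff k * 473/25 <= 120 iff k <= 25 * 120 / 473 = 6.3425
n_valid = floor(6.3425) = 6
(n_stale = 25 - 6 = 19)

6


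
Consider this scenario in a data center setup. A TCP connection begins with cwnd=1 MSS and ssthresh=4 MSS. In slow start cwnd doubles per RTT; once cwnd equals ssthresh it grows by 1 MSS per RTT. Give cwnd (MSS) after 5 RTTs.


RTT 0: cwnd = 1 MSS (initial)
RTT 1: cwnd = 2 MSS (slow start, doubled)
RTT 2: cwnd = 4 MSS (slow start, doubled)
RTT 3: cwnd = 5 MSS (congestion avoidance, +1)
RTT 4: cwnd = 6 MSS (congestion avoidance, +1)
RTT 5: cwnd = 7 MSS (congestion avoidance, +1)

7


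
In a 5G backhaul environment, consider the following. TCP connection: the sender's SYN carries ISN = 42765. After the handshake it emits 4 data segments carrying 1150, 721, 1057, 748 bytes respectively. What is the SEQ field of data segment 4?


The SYN occupies sequence number ISN = 42765, so the first data byte is ISN + 1 = 42766.
SEQ of data segment i = (ISN + 1) + sum of payload sizes of segments 1..i-1.
Segment 1: SEQ = 42766, payload = 1150 bytes
Segment 2: SEQ = 43916, payload = 721 bytes
Segment 3: SEQ = 44637, payload = 1057 bytes
Segment 4: SEQ = 45694, payload = 748 bytes
SEQ of segment 4 = 42766 + 1150 + 721 + 1057 = 45694

45694


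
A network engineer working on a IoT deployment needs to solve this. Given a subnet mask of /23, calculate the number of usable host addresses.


Given: subnet mask /23
Host bits = 32 - 23 = 9
Total addresses = 2^9 = 512
Usable hosts = 512 - 2 (network + broadcast) = 510

510


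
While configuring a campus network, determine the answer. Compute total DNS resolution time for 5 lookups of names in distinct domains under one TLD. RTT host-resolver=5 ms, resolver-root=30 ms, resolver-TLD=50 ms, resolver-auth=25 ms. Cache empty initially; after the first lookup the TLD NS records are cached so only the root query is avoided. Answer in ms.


Lookup 1 (cold cache): local + root + TLD + auth = 5 + 30 + 50 + 25 = 110 ms
Lookups 2..5 (TLD NS cached -> skip root; new domain -> still ask TLD and auth): local + TLD + auth = 5 + 50 + 25 = 80 ms each
Remaining 4 lookups: 4 * 80 = 320 ms
Total = 110 + 320 = 430 ms

430


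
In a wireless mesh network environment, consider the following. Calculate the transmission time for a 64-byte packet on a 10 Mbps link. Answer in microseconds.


Given: packet = 64 bytes, bandwidth = 10 Mbps
Packet in bits = 64 * 8 = 512 bits
Bandwidth = 10 * 10^6 = 10000000 bps
Time = 512 / 10000000 seconds
Time in us = 512 * 10^6 / 10000000 = 51.2

51.2


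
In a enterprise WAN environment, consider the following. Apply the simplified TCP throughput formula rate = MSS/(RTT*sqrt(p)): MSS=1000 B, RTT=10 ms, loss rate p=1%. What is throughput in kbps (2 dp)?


Given: MSS = 1000 bytes, RTT = 10 ms, loss = 1%
RTT in seconds = 10 / 1000 = 0.01
Loss rate = 1% = 0.01
sqrt(loss) = sqrt(0.01) = 0.1
Throughput (bytes/s) = 1000 / (0.01 * 0.1) = 1000000.0000
Throughput (kbps) = 1000000.0000 * 8 / 1000 = 8000.000000 -> 8000.00 kbps (2 dp)

8000.00


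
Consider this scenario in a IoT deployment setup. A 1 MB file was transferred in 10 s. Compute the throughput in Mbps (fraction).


Given: file = 1 MB, time = 10 s
File in Mb = 1 * 8 = 8 Mb
Throughput = 8 / 10 Mbps
Throughput = 4/5 Mbps

4/5


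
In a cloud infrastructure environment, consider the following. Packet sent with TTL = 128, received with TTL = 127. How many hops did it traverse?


Given: initial TTL = 128, received TTL = 127
Hops = initial TTL - received TTL
Hops = 128 - 127 = 1

1


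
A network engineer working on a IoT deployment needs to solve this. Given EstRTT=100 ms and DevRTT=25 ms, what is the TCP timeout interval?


Given: EstRTT = 100 ms, DevRTT = 25 ms
Timeout = EstRTT + 4 * DevRTT
4 * DevRTT = 4 * 25 = 100
Timeout = 100 + 100 = 200 ms

200


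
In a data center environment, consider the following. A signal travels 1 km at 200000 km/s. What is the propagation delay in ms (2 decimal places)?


Given: distance = 1 km, speed = 200000 km/s
Delay = distance / speed = 1 / 200000 seconds
Delay in ms = 1 * 1000 / 200000
Delay = 0.0050 ms
Rounded to 2 dp = 0.01 ms

0.01


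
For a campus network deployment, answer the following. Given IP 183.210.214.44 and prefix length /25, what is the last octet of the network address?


Given: IP = 183.210.214.44, prefix = /25
Subnet mask = 255.255.255.128
Last octet of IP: 44
Last octet of mask: 128
Network last octet = 44 AND 128 = 0

0


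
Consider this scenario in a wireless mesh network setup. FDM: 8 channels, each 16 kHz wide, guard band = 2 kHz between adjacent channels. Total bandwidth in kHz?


Given: 8 channels, 16 kHz each, guard = 2 kHz
Channel bandwidth = 8 * 16 = 128 kHz
Guard bands = 7 gaps * 2 kHz = 14 kHz
Total = 128 + 14 = 142 kHz

142


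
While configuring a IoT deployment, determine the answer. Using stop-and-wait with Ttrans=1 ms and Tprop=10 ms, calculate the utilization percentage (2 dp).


Given: Ttrans = 1 ms, Tprop = 10 ms
RTT = 2 * Tprop = 2 * 10 = 20 ms
U = Ttrans / (Ttrans + RTT)
U = 1 / (1 + 20)
U = 1 / 21 = 0.047619
U% = 4.76%

4.76


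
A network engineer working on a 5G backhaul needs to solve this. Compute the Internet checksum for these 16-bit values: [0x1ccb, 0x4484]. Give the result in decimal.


Given words: [0x1ccb, 0x4484]
Step 1: Sum all words
Raw sum = 7371 + 17540 = 24911
One's complement = ~24911 & 0xFFFF = 40624

40624


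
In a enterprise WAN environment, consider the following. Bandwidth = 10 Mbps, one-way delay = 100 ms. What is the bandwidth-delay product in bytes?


Given: bandwidth = 10 Mbps, delay = 100 ms
BDP in bits = 10 * 10^6 * 100 / 1000
BDP in bits = 1000000
BDP in bytes = 1000000 / 8 = 125000

125000


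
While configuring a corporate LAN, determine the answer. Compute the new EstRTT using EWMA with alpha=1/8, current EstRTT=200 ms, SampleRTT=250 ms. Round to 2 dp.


Given: EstRTT = 200 ms, SampleRTT = 250 ms, alpha = 1/8
New EstRTT = (1 - alpha) * EstRTT + alpha * SampleRTT
(7/8) * 200 = 175
(1/8) * 250 = 31.25
New EstRTT = 175 + 31.25 = 206.25 ms -> 206.25 ms (2 dp)

206.25


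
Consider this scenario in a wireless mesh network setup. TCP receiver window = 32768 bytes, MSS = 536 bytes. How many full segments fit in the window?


Given: RWND = 32768 bytes, MSS = 536 bytes
Full segments = floor(RWND / MSS)
Full segments = floor(32768 / 536)
Full segments = floor(61.1343) = 61

61


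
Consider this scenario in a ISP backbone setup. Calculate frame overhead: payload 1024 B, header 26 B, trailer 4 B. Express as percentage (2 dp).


Given: payload = 1024 B, header = 26 B, trailer = 4 B
Overhead bytes = header + trailer = 26 + 4 = 30
Total frame = payload + overhead = 1024 + 30 = 1054
Overhead % = 30 / 1054 * 100 = 2.8463% -> 2.85% (2 dp)

2.85


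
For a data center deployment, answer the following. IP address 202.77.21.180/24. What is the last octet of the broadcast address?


Given: IP = 202.77.21.180, prefix = /24
Host bits = 32 - 24 = 8
Network last octet = 180 AND mask = 0
Host part size = 2^8 - 1 = 255
Broadcast last octet = 0 OR 255 = 255

255


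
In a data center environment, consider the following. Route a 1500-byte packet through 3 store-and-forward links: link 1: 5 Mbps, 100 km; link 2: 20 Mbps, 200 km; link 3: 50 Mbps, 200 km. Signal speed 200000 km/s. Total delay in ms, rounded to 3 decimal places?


Packet = 1500 bytes = 12000 bits. Store-and-forward: sum (t_trans + t_prop) per link.
Link 1: t_trans = 12000/(5*10^6) s = 2.4000 ms; t_prop = 100/200000 s = 0.5000 ms; subtotal = 2.9000 ms
Link 2: t_trans = 12000/(20*10^6) s = 0.6000 ms; t_prop = 200/200000 s = 1.0000 ms; subtotal = 1.6000 ms
Link 3: t_trans = 12000/(50*10^6) s = 0.2400 ms; t_prop = 200/200000 s = 1.0000 ms; subtotal = 1.2400 ms
End-to-end = 2.9000 + 1.6000 + 1.2400 = 5.7400 ms -> 5.740 ms (3 dp)

5.740


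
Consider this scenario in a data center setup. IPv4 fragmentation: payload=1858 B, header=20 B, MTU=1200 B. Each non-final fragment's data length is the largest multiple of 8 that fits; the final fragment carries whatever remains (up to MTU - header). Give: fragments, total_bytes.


Max data per non-final fragment = floor((MTU - header)/8)*8 = floor((1200 - 20)/8)*8 = floor(1180/8)*8 = 1176 B
Final fragment needs no 8-byte alignment: it can carry up to MTU - header = 1180 B
Non-final fragments needed = ceil((payload - 1180) / 1176) = ceil(678/1176) = ceil(0.5765) = 1
Number of fragments = 1 + 1 = 2
Fragment sizes (data): 1 * 1176 B + 682 B (last, 682 <= 1180 OK)
Total bytes sent = payload + n_frags * header = 1858 + 2*20 = 1858 + 40 = 1898 B

2, 1898


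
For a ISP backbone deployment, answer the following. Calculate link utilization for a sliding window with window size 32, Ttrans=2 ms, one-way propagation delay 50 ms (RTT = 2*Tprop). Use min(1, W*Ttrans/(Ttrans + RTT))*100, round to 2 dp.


Given: W = 32, Ttrans = 2 ms, RTT = 100 ms (= 2 * Tprop, Tprop = 50 ms)
Cycle time = Ttrans + RTT = 2 + 100 = 102 ms (first packet sent until its ACK returns)
W * Ttrans = 32 * 2 = 64 ms of sending per cycle
W * Ttrans / (Ttrans + RTT) = 64 / 102 = 0.627451
U = min(1, 0.627451) = 0.627451
U% = 62.75%

62.75


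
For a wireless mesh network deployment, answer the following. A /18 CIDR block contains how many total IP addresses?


Given: CIDR prefix /18
Host bits = 32 - 18 = 14
Total addresses = 2^14 = 16384

16384


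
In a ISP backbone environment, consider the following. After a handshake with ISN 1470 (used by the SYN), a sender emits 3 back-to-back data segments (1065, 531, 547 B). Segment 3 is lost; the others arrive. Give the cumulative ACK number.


SYN uses sequence number 1470; first data byte = ISN + 1 = 1471.
Segment 1: SEQ = 1471, len = 1065 B, covers [1471, 2535]
Segment 2: SEQ = 2536, len = 531 B, covers [2536, 3066]
Segment 3: SEQ = 3067, len = 547 B, covers [3067, 3613] [LOST]
In-order data received: bytes [1471, 3066] (segments 1..2).
Segment 3 missing -> gap begins at byte 3067.
Cumulative ACK = next expected in-order byte = 1471 + 1065 + 531 = 3067

3067


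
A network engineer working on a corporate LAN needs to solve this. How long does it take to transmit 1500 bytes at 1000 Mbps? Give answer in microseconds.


Given: packet = 1500 bytes, bandwidth = 1000 Mbps
Packet in bits = 1500 * 8 = 12000 bits
Bandwidth = 1000 * 10^6 = 1000000000 bps
Time = 12000 / 1000000000 seconds
Time in us = 12000 * 10^6 / 1000000000 = 12

12


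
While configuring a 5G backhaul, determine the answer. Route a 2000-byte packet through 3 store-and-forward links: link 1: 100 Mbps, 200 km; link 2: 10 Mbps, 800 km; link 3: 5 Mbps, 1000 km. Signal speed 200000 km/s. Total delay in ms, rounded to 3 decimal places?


Packet = 2000 bytes = 16000 bits. Store-and-forward: sum (t_trans + t_prop) per link.
Link 1: t_trans = 16000/(100*10^6) s = 0.1600 ms; t_prop = 200/200000 s = 1.0000 ms; subtotal = 1.1600 ms
Link 2: t_trans = 16000/(10*10^6) s = 1.6000 ms; t_prop = 800/200000 s = 4.0000 ms; subtotal = 5.6000 ms
Link 3: t_trans = 16000/(5*10^6) s = 3.2000 ms; t_prop = 1000/200000 s = 5.0000 ms; subtotal = 8.2000 ms
End-to-end = 1.1600 + 5.6000 + 8.2000 = 14.9600 ms -> 14.960 ms (3 dp)

14.960


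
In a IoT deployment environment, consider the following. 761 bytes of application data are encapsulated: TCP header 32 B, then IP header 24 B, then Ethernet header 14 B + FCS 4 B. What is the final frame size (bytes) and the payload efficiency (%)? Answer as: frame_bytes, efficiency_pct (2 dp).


TCP segment = 761 + 32 = 793 B
IP packet = 793 + 24 = 817 B
Ethernet frame = 817 + 14 + 4 = 835 B
Efficiency = app / frame = 761 / 835 = 0.911377 = 91.1377% -> 91.14% (2 dp)

835, 91.14


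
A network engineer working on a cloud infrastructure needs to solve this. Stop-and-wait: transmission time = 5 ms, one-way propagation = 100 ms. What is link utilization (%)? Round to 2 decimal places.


Given: Ttrans = 5 ms, Tprop = 100 ms
RTT = 2 * Tprop = 2 * 100 = 200 ms
U = Ttrans / (Ttrans + RTT)
U = 5 / (5 + 200)
U = 5 / 205 = 0.02439
U% = 2.44%

2.44


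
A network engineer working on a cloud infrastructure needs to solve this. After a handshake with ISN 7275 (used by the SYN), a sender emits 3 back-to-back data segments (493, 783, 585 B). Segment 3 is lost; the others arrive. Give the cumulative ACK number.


SYN uses sequence number 7275; first data byte = ISN + 1 = 7276.
Segment 1: SEQ = 7276, len = 493 B, covers [7276, 7768]
Segment 2: SEQ = 7769, len = 783 B, covers [7769, 8551]
Segment 3: SEQ = 8552, len = 585 B, covers [8552, 9136] [LOST]
In-order data received: bytes [7276, 8551] (segments 1..2).
Segment 3 missing -> gap begins at byte 8552.
Cumulative ACK = next expected in-order byte = 7276 + 493 + 783 = 8552

8552


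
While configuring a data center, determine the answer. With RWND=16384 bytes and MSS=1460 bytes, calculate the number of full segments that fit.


Given: RWND = 16384 bytes, MSS = 1460 bytes
Full segments = floor(RWND / MSS)
Full segments = floor(16384 / 1460)
Full segments = floor(11.2219) = 11

11


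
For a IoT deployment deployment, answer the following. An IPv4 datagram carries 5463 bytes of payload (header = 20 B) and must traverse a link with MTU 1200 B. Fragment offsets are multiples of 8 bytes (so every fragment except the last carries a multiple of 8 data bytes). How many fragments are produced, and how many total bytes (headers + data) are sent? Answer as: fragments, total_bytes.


Max data per non-final fragment = floor((MTU - header)/8)*8 = floor((1200 - 20)/8)*8 = floor(1180/8)*8 = 1176 B
Final fragment needs no 8-byte alignment: it can carry up to MTU - header = 1180 B
Non-final fragments needed = ceil((payload - 1180) / 1176) = ceil(4283/1176) = ceil(3.6420) = 4
Number of fragments = 4 + 1 = 5
Fragment sizes (data): 4 * 1176 B + 759 B (last, 759 <= 1180 OK)
Total bytes sent = payload + n_frags * header = 5463 + 5*20 = 5463 + 100 = 5563 B

5, 5563


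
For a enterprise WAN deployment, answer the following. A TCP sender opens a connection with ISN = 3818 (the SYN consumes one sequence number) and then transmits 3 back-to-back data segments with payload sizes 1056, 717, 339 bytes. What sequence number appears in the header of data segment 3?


The SYN occupies sequence number ISN = 3818, so the first data byte is ISN + 1 = 3819.
SEQ of data segment i = (ISN + 1) + sum of payload sizes of segments 1..i-1.
Segment 1: SEQ = 3819, payload = 1056 bytes
Segment 2: SEQ = 4875, payload = 717 bytes
Segment 3: SEQ = 5592, payload = 339 bytes
SEQ of segment 3 = 3819 + 1056 + 717 = 5592

5592


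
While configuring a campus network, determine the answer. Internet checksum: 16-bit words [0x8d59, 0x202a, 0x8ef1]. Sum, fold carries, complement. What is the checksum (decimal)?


Given words: [0x8d59, 0x202a, 0x8ef1]
Step 1: Sum all words
Raw sum = 36185 + 8234 + 36593 = 81012
Step 2: Fold carry: (15476 + 1) = 15477
One's complement = ~15477 & 0xFFFF = 50058

50058


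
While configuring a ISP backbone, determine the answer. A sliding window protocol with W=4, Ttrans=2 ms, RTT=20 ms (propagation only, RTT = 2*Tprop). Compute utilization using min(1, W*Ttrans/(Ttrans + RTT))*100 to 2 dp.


Given: W = 4, Ttrans = 2 ms, RTT = 20 ms (= 2 * Tprop, Tprop = 10 ms)
Cycle time = Ttrans + RTT = 2 + 20 = 22 ms (first packet sent until its ACK returns)
W * Ttrans = 4 * 2 = 8 ms of sending per cycle
W * Ttrans / (Ttrans + RTT) = 8 / 22 = 0.363636
U = min(1, 0.363636) = 0.363636
U% = 36.36%

36.36


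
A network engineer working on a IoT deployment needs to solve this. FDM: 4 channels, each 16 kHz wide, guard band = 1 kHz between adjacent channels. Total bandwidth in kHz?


Given: 4 channels, 16 kHz each, guard = 1 kHz
Channel bandwidth = 4 * 16 = 64 kHz
Guard bands = 3 gaps * 1 kHz = 3 kHz
Total = 64 + 3 = 67 kHz

67


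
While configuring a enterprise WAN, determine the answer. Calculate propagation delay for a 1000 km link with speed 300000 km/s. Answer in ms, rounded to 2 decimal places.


Given: distance = 1000 km, speed = 300000 km/s
Delay = distance / speed = 1000 / 300000 seconds
Delay in ms = 1000 * 1000 / 300000
Delay = 3.3333 ms
Rounded to 2 dp = 3.33 ms

3.33


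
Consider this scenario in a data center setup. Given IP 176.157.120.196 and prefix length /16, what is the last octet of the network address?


Given: IP = 176.157.120.196, prefix = /16
Subnet mask = 255.255.0.0
Last octet of IP: 196
Last octet of mask: 0
Network last octet = 196 AND 0 = 0

0


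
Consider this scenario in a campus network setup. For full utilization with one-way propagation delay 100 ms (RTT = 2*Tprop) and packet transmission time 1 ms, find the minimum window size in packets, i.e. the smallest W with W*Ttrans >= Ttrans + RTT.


Given: Ttrans = 1 ms, RTT = 200 ms (= 2 * Tprop, Tprop = 100 ms)
Time until first ACK returns = Ttrans + RTT = 1 + 200 = 201 ms
Need W * Ttrans >= Ttrans + RTT  ->  W >= (Ttrans + RTT) / Ttrans
(Ttrans + RTT) / Ttrans = 201 / 1 = 201
W_min = ceil(201) = 201

201


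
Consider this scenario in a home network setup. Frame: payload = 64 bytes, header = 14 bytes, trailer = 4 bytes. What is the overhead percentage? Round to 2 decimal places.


Given: payload = 64 B, header = 14 B, trailer = 4 B
Overhead bytes = header + trailer = 14 + 4 = 18
Total frame = payload + overhead = 64 + 18 = 82
Overhead % = 18 / 82 * 100 = 21.9512% -> 21.95% (2 dp)

21.95


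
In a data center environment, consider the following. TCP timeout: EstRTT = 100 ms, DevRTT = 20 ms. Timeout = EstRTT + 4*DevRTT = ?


Given: EstRTT = 100 ms, DevRTT = 20 ms
Timeout = EstRTT + 4 * DevRTT
4 * DevRTT = 4 * 20 = 80
Timeout = 100 + 80 = 180 ms

180


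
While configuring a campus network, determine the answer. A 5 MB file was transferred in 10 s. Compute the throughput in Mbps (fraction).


Given: file = 5 MB, time = 10 s
File in Mb = 5 * 8 = 40 Mb
Throughput = 40 / 10 Mbps
Throughput = 4 Mbps

4


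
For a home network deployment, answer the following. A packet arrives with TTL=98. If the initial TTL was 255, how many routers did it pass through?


Given: initial TTL = 255, received TTL = 98
Hops = initial TTL - received TTL
Hops = 255 - 98 = 157

157


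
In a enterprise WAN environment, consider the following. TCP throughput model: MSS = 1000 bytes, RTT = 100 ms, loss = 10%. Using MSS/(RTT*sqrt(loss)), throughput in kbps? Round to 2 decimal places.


Given: MSS = 1000 bytes, RTT = 100 ms, loss = 10%
RTT in seconds = 100 / 1000 = 0.1
Loss rate = 10% = 0.1
sqrt(loss) = sqrt(0.1) = 0.316227766017
Throughput (bytes/s) = 1000 / (0.1 * 0.316227766017) = 31622.7766
Throughput (kbps) = 31622.7766 * 8 / 1000 = 252.982213 -> 252.98 kbps (2 dp)

252.98


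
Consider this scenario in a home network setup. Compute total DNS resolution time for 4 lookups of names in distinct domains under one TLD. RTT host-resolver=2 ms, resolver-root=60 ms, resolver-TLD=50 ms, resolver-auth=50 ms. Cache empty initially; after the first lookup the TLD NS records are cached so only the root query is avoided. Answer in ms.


Lookup 1 (cold cache): local + root + TLD + auth = 2 + 60 + 50 + 50 = 162 ms
Lookups 2..4 (TLD NS cached -> skip root; new domain -> still ask TLD and auth): local + TLD + auth = 2 + 50 + 50 = 102 ms each
Remaining 3 lookups: 3 * 102 = 306 ms
Total = 162 + 306 = 468 ms

468


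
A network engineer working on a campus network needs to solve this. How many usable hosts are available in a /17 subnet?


Given: subnet mask /17
Host bits = 32 - 17 = 15
Total addresses = 2^15 = 32768
Usable hosts = 32768 - 2 (network + broadcast) = 32766

32766


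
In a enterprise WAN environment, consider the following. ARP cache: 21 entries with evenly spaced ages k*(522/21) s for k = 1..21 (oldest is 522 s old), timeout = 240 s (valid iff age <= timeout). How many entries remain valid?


Ages are k * 522/21 s for k = 1..21 (spacing = 24.8571 s).
Entry k is valid iff k * 522/21 <= 240 iff k <= 21 * 240 / 522 = 9.6552
n_valid = floor(9.6552) = 9
(n_stale = 21 - 9 = 12)

9


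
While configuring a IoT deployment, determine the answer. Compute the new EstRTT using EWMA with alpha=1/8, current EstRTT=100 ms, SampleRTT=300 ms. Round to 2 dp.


Given: EstRTT = 100 ms, SampleRTT = 300 ms, alpha = 1/8
New EstRTT = (1 - alpha) * EstRTT + alpha * SampleRTT
(7/8) * 100 = 87.5
(1/8) * 300 = 37.5
New EstRTT = 87.5 + 37.5 = 125 ms -> 125.00 ms (2 dp)

125.00


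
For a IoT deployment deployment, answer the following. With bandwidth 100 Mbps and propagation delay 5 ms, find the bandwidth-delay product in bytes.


Given: bandwidth = 100 Mbps, delay = 5 ms
BDP in bits = 100 * 10^6 * 5 / 1000
BDP in bits = 500000
BDP in bytes = 500000 / 8 = 62500

62500


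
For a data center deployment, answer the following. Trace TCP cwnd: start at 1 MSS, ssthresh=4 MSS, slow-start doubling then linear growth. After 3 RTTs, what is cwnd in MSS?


RTT 0: cwnd = 1 MSS (initial)
RTT 1: cwnd = 2 MSS (slow start, doubled)
RTT 2: cwnd = 4 MSS (slow start, doubled)
RTT 3: cwnd = 5 MSS (congestion avoidance, +1)

5
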